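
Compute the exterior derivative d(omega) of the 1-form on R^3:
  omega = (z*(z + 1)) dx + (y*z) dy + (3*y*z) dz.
d(omega) = (-2*z - 1) dx ∧ dz + (-y + 3*z) dy ∧ dz

For a 1-form omega = sum_i f_i dx_i, the exterior derivative is
  d(omega) = sum_{i < j} (∂f_j/∂x_i - ∂f_i/∂x_j) dx_i ∧ dx_j.
  coefficient of dx ∧ dz: ∂f_3/∂x - ∂f_1/∂z = ∂(3*y*z)/∂x - ∂(z*(z + 1))/∂z = -2*z - 1
  coefficient of dy ∧ dz: ∂f_3/∂y - ∂f_2/∂z = ∂(3*y*z)/∂y - ∂(y*z)/∂z = -y + 3*z
Assembling: d(omega) = (-2*z - 1) dx ∧ dz + (-y + 3*z) dy ∧ dz.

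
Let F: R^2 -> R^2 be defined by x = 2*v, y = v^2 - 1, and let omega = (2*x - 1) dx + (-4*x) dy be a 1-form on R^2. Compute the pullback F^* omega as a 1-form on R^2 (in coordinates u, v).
F^* omega = (-16*v^2 + 8*v - 2) dv

Using F^*(f dg) = (f ∘ F) d(g ∘ F), substitute each coordinate x_i by F_i(u, v) in f_i, and replace dx_i by d F_i = (∂F_i/∂u) du + (∂F_i/∂v) dv.
  For the x component: f_1(F) = 4*v - 1; d F_1 = (0) du + (2) dv
  For the y component: f_2(F) = -8*v; d F_2 = (0) du + (2*v) dv
Combining and collecting du, dv coefficients:
  coeff of du: 0
  coeff of dv: -16*v^2 + 8*v - 2
F^* omega = (-16*v^2 + 8*v - 2) dv.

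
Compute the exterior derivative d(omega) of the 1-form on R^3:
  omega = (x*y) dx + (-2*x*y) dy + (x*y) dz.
d(omega) = (-x - 2*y) dx ∧ dy + (y) dx ∧ dz + (x) dy ∧ dz

For a 1-form omega = sum_i f_i dx_i, the exterior derivative is
  d(omega) = sum_{i < j} (∂f_j/∂x_i - ∂f_i/∂x_j) dx_i ∧ dx_j.
  coefficient of dx ∧ dy: ∂f_2/∂x - ∂f_1/∂y = ∂(-2*x*y)/∂x - ∂(x*y)/∂y = -x - 2*y
  coefficient of dx ∧ dz: ∂f_3/∂x - ∂f_1/∂z = ∂(x*y)/∂x - ∂(x*y)/∂z = y
  coefficient of dy ∧ dz: ∂f_3/∂y - ∂f_2/∂z = ∂(x*y)/∂y - ∂(-2*x*y)/∂z = x
Assembling: d(omega) = (-x - 2*y) dx ∧ dy + (y) dx ∧ dz + (x) dy ∧ dz.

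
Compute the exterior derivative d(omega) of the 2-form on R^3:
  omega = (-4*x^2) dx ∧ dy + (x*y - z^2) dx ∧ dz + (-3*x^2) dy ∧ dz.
d(omega) = (-7*x) dx ∧ dy ∧ dz

For a 2-form omega = sum_{i<j} g_{ij} dx_i ∧ dx_j, the exterior derivative is
  d(omega) = sum_{i<j} d(g_{ij}) ∧ dx_i ∧ dx_j = sum_{i<j, k} (∂g_{ij}/∂x_k) dx_k ∧ dx_i ∧ dx_j.
Expand each term, using dx_k ∧ dx_i ∧ dx_j = sgn(permutation) dx_{(a)} ∧ dx_{(b)} ∧ dx_{(c)} with (a < b < c) sorted:
  d(x*y - z^2) includes (∂/∂y)(x*y - z^2) dy = (x) dy, which multiplied by dx ∧ dz gives (-x) dx ∧ dy ∧ dz
  d(-3*x^2) includes (∂/∂x)(-3*x^2) dx = (-6*x) dx, which multiplied by dy ∧ dz gives (-6*x) dx ∧ dy ∧ dz
Collecting like 3-forms: d(omega) = (-7*x) dx ∧ dy ∧ dz.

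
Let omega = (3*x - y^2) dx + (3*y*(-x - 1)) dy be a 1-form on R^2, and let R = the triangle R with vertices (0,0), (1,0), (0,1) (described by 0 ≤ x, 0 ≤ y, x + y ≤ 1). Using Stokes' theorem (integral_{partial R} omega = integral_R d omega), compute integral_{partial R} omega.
integral_(partial R) omega = -1/6

Stokes: integral_partial_R omega = integral_R d omega with d omega = (∂Q/∂x - ∂P/∂y) dx ∧ dy.
  ∂Q/∂x = -3*y
  ∂P/∂y = -2*y
  integrand = ∂Q/∂x - ∂P/∂y = -y.
Integrating over R: integral_0^1 integral_0^{1-x} (-y) dy dx = -1/6.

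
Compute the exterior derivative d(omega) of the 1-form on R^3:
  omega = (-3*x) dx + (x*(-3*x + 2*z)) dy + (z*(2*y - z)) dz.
d(omega) = (-6*x + 2*z) dx ∧ dy + (-2*x + 2*z) dy ∧ dz

For a 1-form omega = sum_i f_i dx_i, the exterior derivative is
  d(omega) = sum_{i < j} (∂f_j/∂x_i - ∂f_i/∂x_j) dx_i ∧ dx_j.
  coefficient of dx ∧ dy: ∂f_2/∂x - ∂f_1/∂y = ∂(x*(-3*x + 2*z))/∂x - ∂(-3*x)/∂y = -6*x + 2*z
  coefficient of dy ∧ dz: ∂f_3/∂y - ∂f_2/∂z = ∂(z*(2*y - z))/∂y - ∂(x*(-3*x + 2*z))/∂z = -2*x + 2*z
Assembling: d(omega) = (-6*x + 2*z) dx ∧ dy + (-2*x + 2*z) dy ∧ dz.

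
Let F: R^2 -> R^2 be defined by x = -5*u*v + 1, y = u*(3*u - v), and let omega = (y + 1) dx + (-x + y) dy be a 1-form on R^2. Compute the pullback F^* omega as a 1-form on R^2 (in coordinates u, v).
F^* omega = (18*u^3 + 6*u^2*v + u*v^2 - 6*u - 4*v) du + (u*(-18*u^2 + u*v - 4)) dv

Using F^*(f dg) = (f ∘ F) d(g ∘ F), substitute each coordinate x_i by F_i(u, v) in f_i, and replace dx_i by d F_i = (∂F_i/∂u) du + (∂F_i/∂v) dv.
  For the x component: f_1(F) = 3*u^2 - u*v + 1; d F_1 = (-5*v) du + (-5*u) dv
  For the y component: f_2(F) = 3*u^2 + 4*u*v - 1; d F_2 = (6*u - v) du + (-u) dv
Combining and collecting du, dv coefficients:
  coeff of du: 18*u^3 + 6*u^2*v + u*v^2 - 6*u - 4*v
  coeff of dv: u*(-18*u^2 + u*v - 4)
F^* omega = (18*u^3 + 6*u^2*v + u*v^2 - 6*u - 4*v) du + (u*(-18*u^2 + u*v - 4)) dv.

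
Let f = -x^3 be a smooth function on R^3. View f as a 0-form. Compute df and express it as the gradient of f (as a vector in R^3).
df = (-3*x^2) dx + (0) dy + (0) dz; grad f = (-3*x^2, 0, 0)

For a 0-form f, d f = (∂f/∂x) dx + (∂f/∂y) dy + (∂f/∂z) dz. The components of the vector representation are exactly the entries of grad f in Cartesian coordinates:
  ∂f/∂x = -3*x^2
  ∂f/∂y = 0
  ∂f/∂z = 0.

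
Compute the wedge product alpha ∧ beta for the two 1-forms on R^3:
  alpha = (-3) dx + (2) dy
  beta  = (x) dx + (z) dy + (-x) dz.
alpha ∧ beta = (-2*x - 3*z) dx ∧ dy + (3*x) dx ∧ dz + (-2*x) dy ∧ dz

Distribute the wedge, using dx_i ∧ dx_j = -dx_j ∧ dx_i and dx_i ∧ dx_i = 0. For each pair (i, j) with i < j, the coefficient of dx_i ∧ dx_j in alpha ∧ beta is (alpha_i * beta_j - alpha_j * beta_i). Collecting: alpha ∧ beta = (-2*x - 3*z) dx ∧ dy + (3*x) dx ∧ dz + (-2*x) dy ∧ dz.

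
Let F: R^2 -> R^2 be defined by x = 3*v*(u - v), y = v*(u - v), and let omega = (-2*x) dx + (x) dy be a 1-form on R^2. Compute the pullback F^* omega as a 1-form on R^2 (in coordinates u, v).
F^* omega = (15*v^2*(-u + v)) du + (15*v*(-u^2 + 3*u*v - 2*v^2)) dv

Using F^*(f dg) = (f ∘ F) d(g ∘ F), substitute each coordinate x_i by F_i(u, v) in f_i, and replace dx_i by d F_i = (∂F_i/∂u) du + (∂F_i/∂v) dv.
  For the x component: f_1(F) = 6*v*(-u + v); d F_1 = (3*v) du + (3*u - 6*v) dv
  For the y component: f_2(F) = 3*v*(u - v); d F_2 = (v) du + (u - 2*v) dv
Combining and collecting du, dv coefficients:
  coeff of du: 15*v^2*(-u + v)
  coeff of dv: 15*v*(-u^2 + 3*u*v - 2*v^2)
F^* omega = (15*v^2*(-u + v)) du + (15*v*(-u^2 + 3*u*v - 2*v^2)) dv.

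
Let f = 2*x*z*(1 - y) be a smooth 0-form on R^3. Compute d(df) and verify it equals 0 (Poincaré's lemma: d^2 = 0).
d(df) = 0

Step 1: df = sum_i (∂f/∂x_i) dx_i = (2*z*(1 - y)) dx + (-2*x*z) dy + (2*x*(1 - y)) dz.
Step 2: Apply d again. Using the 1-form formula, the coefficient of dx ∧ dy in d(df) is ∂^2 f/∂x ∂y - ∂^2 f/∂y ∂x = (-2*z) - (-2*z) = 0 (equality of mixed partials for smooth f).
Similarly for dx ∧ dz and dy ∧ dz — all coefficients vanish. So d(df) = 0.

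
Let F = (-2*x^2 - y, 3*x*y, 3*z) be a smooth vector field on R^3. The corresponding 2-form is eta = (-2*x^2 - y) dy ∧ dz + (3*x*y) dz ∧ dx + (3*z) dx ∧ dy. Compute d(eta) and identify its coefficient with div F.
d(eta) = (3 - x) dx ∧ dy ∧ dz; div F = 3 - x

For a 2-form in R^3 of the form above, applying d gives a 3-form with coefficient ∂P/∂x + ∂Q/∂y + ∂R/∂z:
  ∂P/∂x = -4*x
  ∂Q/∂y = 3*x
  ∂R/∂z = 3
Sum = 3 - x, which is exactly div F.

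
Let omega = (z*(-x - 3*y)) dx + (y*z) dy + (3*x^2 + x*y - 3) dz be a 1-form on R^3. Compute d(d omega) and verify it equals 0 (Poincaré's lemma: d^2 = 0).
d(d omega) = 0

Step 1: d omega = sum_{i<j} (∂f_j/∂x_i - ∂f_i/∂x_j) dx_i ∧ dx_j:
  coeff of dx ∧ dy: 3*z
  coeff of dx ∧ dz: 7*x + 4*y
  coeff of dy ∧ dz: x - y
Step 2: Apply d again to each 2-form coefficient. The only possible 3-form in R^3 is dx ∧ dy ∧ dz, with coefficient
  ∂(coeff of dy∧dz)/∂x - ∂(coeff of dx∧dz)/∂y + ∂(coeff of dx∧dy)/∂z
  = ∂/∂x (x - y) - ∂/∂y (7*x + 4*y) + ∂/∂z (3*z).
Each of these terms simplifies to sums of mixed partials that cancel in pairs. The result is 0 (by equality of mixed partials for smooth functions — Schwarz / Clairaut).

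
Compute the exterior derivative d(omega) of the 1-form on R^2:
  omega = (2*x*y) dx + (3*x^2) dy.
d(omega) = (4*x) dx ∧ dy

For a 1-form omega = sum_i f_i dx_i, the exterior derivative is
  d(omega) = sum_{i < j} (∂f_j/∂x_i - ∂f_i/∂x_j) dx_i ∧ dx_j.
  coefficient of dx ∧ dy: ∂f_2/∂x - ∂f_1/∂y = ∂(3*x^2)/∂x - ∂(2*x*y)/∂y = 4*x
Assembling: d(omega) = (4*x) dx ∧ dy.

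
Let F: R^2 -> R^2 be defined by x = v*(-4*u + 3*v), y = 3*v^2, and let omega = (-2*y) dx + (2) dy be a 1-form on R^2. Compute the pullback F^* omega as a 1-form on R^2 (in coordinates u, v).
F^* omega = (24*v^3) du + (12*v*(2*u*v - 3*v^2 + 1)) dv

Using F^*(f dg) = (f ∘ F) d(g ∘ F), substitute each coordinate x_i by F_i(u, v) in f_i, and replace dx_i by d F_i = (∂F_i/∂u) du + (∂F_i/∂v) dv.
  For the x component: f_1(F) = -6*v^2; d F_1 = (-4*v) du + (-4*u + 6*v) dv
  For the y component: f_2(F) = 2; d F_2 = (0) du + (6*v) dv
Combining and collecting du, dv coefficients:
  coeff of du: 24*v^3
  coeff of dv: 12*v*(2*u*v - 3*v^2 + 1)
F^* omega = (24*v^3) du + (12*v*(2*u*v - 3*v^2 + 1)) dv.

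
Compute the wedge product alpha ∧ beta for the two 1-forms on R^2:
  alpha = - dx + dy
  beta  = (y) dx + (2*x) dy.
alpha ∧ beta = (-2*x - y) dx ∧ dy

Distribute the wedge, using dx_i ∧ dx_j = -dx_j ∧ dx_i and dx_i ∧ dx_i = 0. For each pair (i, j) with i < j, the coefficient of dx_i ∧ dx_j in alpha ∧ beta is (alpha_i * beta_j - alpha_j * beta_i). Collecting: alpha ∧ beta = (-2*x - y) dx ∧ dy.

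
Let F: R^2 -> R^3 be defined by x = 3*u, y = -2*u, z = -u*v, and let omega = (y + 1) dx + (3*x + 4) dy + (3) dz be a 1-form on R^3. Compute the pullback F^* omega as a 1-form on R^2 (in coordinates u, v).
F^* omega = (-24*u - 3*v - 5) du + (-3*u) dv

Using F^*(f dg) = (f ∘ F) d(g ∘ F), substitute each coordinate x_i by F_i(u, v) in f_i, and replace dx_i by d F_i = (∂F_i/∂u) du + (∂F_i/∂v) dv.
  For the x component: f_1(F) = 1 - 2*u; d F_1 = (3) du + (0) dv
  For the y component: f_2(F) = 9*u + 4; d F_2 = (-2) du + (0) dv
  For the z component: f_3(F) = 3; d F_3 = (-v) du + (-u) dv
Combining and collecting du, dv coefficients:
  coeff of du: -24*u - 3*v - 5
  coeff of dv: -3*u
F^* omega = (-24*u - 3*v - 5) du + (-3*u) dv.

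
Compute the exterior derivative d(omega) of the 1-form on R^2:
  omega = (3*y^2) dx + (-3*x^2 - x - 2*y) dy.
d(omega) = (-6*x - 6*y - 1) dx ∧ dy

For a 1-form omega = sum_i f_i dx_i, the exterior derivative is
  d(omega) = sum_{i < j} (∂f_j/∂x_i - ∂f_i/∂x_j) dx_i ∧ dx_j.
  coefficient of dx ∧ dy: ∂f_2/∂x - ∂f_1/∂y = ∂(-3*x^2 - x - 2*y)/∂x - ∂(3*y^2)/∂y = -6*x - 6*y - 1
Assembling: d(omega) = (-6*x - 6*y - 1) dx ∧ dy.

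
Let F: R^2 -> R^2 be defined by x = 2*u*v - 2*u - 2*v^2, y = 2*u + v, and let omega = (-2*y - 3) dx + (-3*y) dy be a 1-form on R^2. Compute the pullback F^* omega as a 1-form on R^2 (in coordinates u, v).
F^* omega = (-8*u*v - 4*u - 4*v^2 - 8*v + 6) du + (-8*u^2 + 12*u*v - 12*u + 8*v^2 + 9*v) dv

Using F^*(f dg) = (f ∘ F) d(g ∘ F), substitute each coordinate x_i by F_i(u, v) in f_i, and replace dx_i by d F_i = (∂F_i/∂u) du + (∂F_i/∂v) dv.
  For the x component: f_1(F) = -4*u - 2*v - 3; d F_1 = (2*v - 2) du + (2*u - 4*v) dv
  For the y component: f_2(F) = -6*u - 3*v; d F_2 = (2) du + (1) dv
Combining and collecting du, dv coefficients:
  coeff of du: -8*u*v - 4*u - 4*v^2 - 8*v + 6
  coeff of dv: -8*u^2 + 12*u*v - 12*u + 8*v^2 + 9*v
F^* omega = (-8*u*v - 4*u - 4*v^2 - 8*v + 6) du + (-8*u^2 + 12*u*v - 12*u + 8*v^2 + 9*v) dv.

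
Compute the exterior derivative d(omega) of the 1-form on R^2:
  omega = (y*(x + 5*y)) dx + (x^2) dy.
d(omega) = (x - 10*y) dx ∧ dy

For a 1-form omega = sum_i f_i dx_i, the exterior derivative is
  d(omega) = sum_{i < j} (∂f_j/∂x_i - ∂f_i/∂x_j) dx_i ∧ dx_j.
  coefficient of dx ∧ dy: ∂f_2/∂x - ∂f_1/∂y = ∂(x^2)/∂x - ∂(y*(x + 5*y))/∂y = x - 10*y
Assembling: d(omega) = (x - 10*y) dx ∧ dy.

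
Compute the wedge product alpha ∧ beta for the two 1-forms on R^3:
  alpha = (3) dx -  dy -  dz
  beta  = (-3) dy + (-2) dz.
alpha ∧ beta = (-9) dx ∧ dy + (-6) dx ∧ dz + (-1) dy ∧ dz

Distribute the wedge, using dx_i ∧ dx_j = -dx_j ∧ dx_i and dx_i ∧ dx_i = 0. For each pair (i, j) with i < j, the coefficient of dx_i ∧ dx_j in alpha ∧ beta is (alpha_i * beta_j - alpha_j * beta_i). Collecting: alpha ∧ beta = (-9) dx ∧ dy + (-6) dx ∧ dz + (-1) dy ∧ dz.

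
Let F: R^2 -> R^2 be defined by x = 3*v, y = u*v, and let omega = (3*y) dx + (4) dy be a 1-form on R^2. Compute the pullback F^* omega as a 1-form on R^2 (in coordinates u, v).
F^* omega = (4*v) du + (u*(9*v + 4)) dv

Using F^*(f dg) = (f ∘ F) d(g ∘ F), substitute each coordinate x_i by F_i(u, v) in f_i, and replace dx_i by d F_i = (∂F_i/∂u) du + (∂F_i/∂v) dv.
  For the x component: f_1(F) = 3*u*v; d F_1 = (0) du + (3) dv
  For the y component: f_2(F) = 4; d F_2 = (v) du + (u) dv
Combining and collecting du, dv coefficients:
  coeff of du: 4*v
  coeff of dv: u*(9*v + 4)
F^* omega = (4*v) du + (u*(9*v + 4)) dv.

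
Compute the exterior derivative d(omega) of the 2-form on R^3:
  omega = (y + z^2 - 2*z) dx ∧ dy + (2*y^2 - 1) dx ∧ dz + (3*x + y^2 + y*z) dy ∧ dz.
d(omega) = (-4*y + 2*z + 1) dx ∧ dy ∧ dz

For a 2-form omega = sum_{i<j} g_{ij} dx_i ∧ dx_j, the exterior derivative is
  d(omega) = sum_{i<j} d(g_{ij}) ∧ dx_i ∧ dx_j = sum_{i<j, k} (∂g_{ij}/∂x_k) dx_k ∧ dx_i ∧ dx_j.
Expand each term, using dx_k ∧ dx_i ∧ dx_j = sgn(permutation) dx_{(a)} ∧ dx_{(b)} ∧ dx_{(c)} with (a < b < c) sorted:
  d(y + z^2 - 2*z) includes (∂/∂z)(y + z^2 - 2*z) dz = (2*z - 2) dz, which multiplied by dx ∧ dy gives (2*z - 2) dx ∧ dy ∧ dz
  d(2*y^2 - 1) includes (∂/∂y)(2*y^2 - 1) dy = (4*y) dy, which multiplied by dx ∧ dz gives (-4*y) dx ∧ dy ∧ dz
  d(3*x + y^2 + y*z) includes (∂/∂x)(3*x + y^2 + y*z) dx = (3) dx, which multiplied by dy ∧ dz gives (3) dx ∧ dy ∧ dz
Collecting like 3-forms: d(omega) = (-4*y + 2*z + 1) dx ∧ dy ∧ dz.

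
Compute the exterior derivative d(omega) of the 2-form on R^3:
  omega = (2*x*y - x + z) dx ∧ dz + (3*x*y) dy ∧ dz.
d(omega) = (-2*x + 3*y) dx ∧ dy ∧ dz

For a 2-form omega = sum_{i<j} g_{ij} dx_i ∧ dx_j, the exterior derivative is
  d(omega) = sum_{i<j} d(g_{ij}) ∧ dx_i ∧ dx_j = sum_{i<j, k} (∂g_{ij}/∂x_k) dx_k ∧ dx_i ∧ dx_j.
Expand each term, using dx_k ∧ dx_i ∧ dx_j = sgn(permutation) dx_{(a)} ∧ dx_{(b)} ∧ dx_{(c)} with (a < b < c) sorted:
  d(2*x*y - x + z) includes (∂/∂y)(2*x*y - x + z) dy = (2*x) dy, which multiplied by dx ∧ dz gives (-2*x) dx ∧ dy ∧ dz
  d(3*x*y) includes (∂/∂x)(3*x*y) dx = (3*y) dx, which multiplied by dy ∧ dz gives (3*y) dx ∧ dy ∧ dz
Collecting like 3-forms: d(omega) = (-2*x + 3*y) dx ∧ dy ∧ dz.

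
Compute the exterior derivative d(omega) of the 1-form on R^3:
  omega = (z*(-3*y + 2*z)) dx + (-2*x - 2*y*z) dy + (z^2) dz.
d(omega) = (3*z - 2) dx ∧ dy + (3*y - 4*z) dx ∧ dz + (2*y) dy ∧ dz

For a 1-form omega = sum_i f_i dx_i, the exterior derivative is
  d(omega) = sum_{i < j} (∂f_j/∂x_i - ∂f_i/∂x_j) dx_i ∧ dx_j.
  coefficient of dx ∧ dy: ∂f_2/∂x - ∂f_1/∂y = ∂(-2*x - 2*y*z)/∂x - ∂(z*(-3*y + 2*z))/∂y = 3*z - 2
  coefficient of dx ∧ dz: ∂f_3/∂x - ∂f_1/∂z = ∂(z^2)/∂x - ∂(z*(-3*y + 2*z))/∂z = 3*y - 4*z
  coefficient of dy ∧ dz: ∂f_3/∂y - ∂f_2/∂z = ∂(z^2)/∂y - ∂(-2*x - 2*y*z)/∂z = 2*y
Assembling: d(omega) = (3*z - 2) dx ∧ dy + (3*y - 4*z) dx ∧ dz + (2*y) dy ∧ dz.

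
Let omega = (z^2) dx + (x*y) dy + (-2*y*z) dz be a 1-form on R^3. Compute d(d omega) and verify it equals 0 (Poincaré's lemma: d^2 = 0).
d(d omega) = 0

Step 1: d omega = sum_{i<j} (∂f_j/∂x_i - ∂f_i/∂x_j) dx_i ∧ dx_j:
  coeff of dx ∧ dy: y
  coeff of dx ∧ dz: -2*z
  coeff of dy ∧ dz: -2*z
Step 2: Apply d again to each 2-form coefficient. The only possible 3-form in R^3 is dx ∧ dy ∧ dz, with coefficient
  ∂(coeff of dy∧dz)/∂x - ∂(coeff of dx∧dz)/∂y + ∂(coeff of dx∧dy)/∂z
  = ∂/∂x (-2*z) - ∂/∂y (-2*z) + ∂/∂z (y).
Each of these terms simplifies to sums of mixed partials that cancel in pairs. The result is 0 (by equality of mixed partials for smooth functions — Schwarz / Clairaut).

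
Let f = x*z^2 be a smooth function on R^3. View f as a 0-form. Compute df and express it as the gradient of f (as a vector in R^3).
df = (z^2) dx + (0) dy + (2*x*z) dz; grad f = (z^2, 0, 2*x*z)

For a 0-form f, d f = (∂f/∂x) dx + (∂f/∂y) dy + (∂f/∂z) dz. The components of the vector representation are exactly the entries of grad f in Cartesian coordinates:
  ∂f/∂x = z^2
  ∂f/∂y = 0
  ∂f/∂z = 2*x*z.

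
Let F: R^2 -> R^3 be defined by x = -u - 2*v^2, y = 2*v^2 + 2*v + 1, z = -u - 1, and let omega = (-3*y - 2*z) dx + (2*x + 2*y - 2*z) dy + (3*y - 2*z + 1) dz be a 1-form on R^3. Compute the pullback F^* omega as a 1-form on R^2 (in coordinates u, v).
F^* omega = (-4*u - 5) du + (-8*u*v + 24*v^3 + 40*v^2 + 28*v + 8) dv

Using F^*(f dg) = (f ∘ F) d(g ∘ F), substitute each coordinate x_i by F_i(u, v) in f_i, and replace dx_i by d F_i = (∂F_i/∂u) du + (∂F_i/∂v) dv.
  For the x component: f_1(F) = 2*u - 6*v^2 - 6*v - 1; d F_1 = (-1) du + (-4*v) dv
  For the y component: f_2(F) = 4*v + 4; d F_2 = (0) du + (4*v + 2) dv
  For the z component: f_3(F) = 2*u + 6*v^2 + 6*v + 6; d F_3 = (-1) du + (0) dv
Combining and collecting du, dv coefficients:
  coeff of du: -4*u - 5
  coeff of dv: -8*u*v + 24*v^3 + 40*v^2 + 28*v + 8
F^* omega = (-4*u - 5) du + (-8*u*v + 24*v^3 + 40*v^2 + 28*v + 8) dv.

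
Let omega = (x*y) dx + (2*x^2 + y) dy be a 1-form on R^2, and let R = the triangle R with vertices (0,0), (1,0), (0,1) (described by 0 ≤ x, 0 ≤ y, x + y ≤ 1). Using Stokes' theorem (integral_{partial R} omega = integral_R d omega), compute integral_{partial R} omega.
integral_(partial R) omega = 1/2

Stokes: integral_partial_R omega = integral_R d omega with d omega = (∂Q/∂x - ∂P/∂y) dx ∧ dy.
  ∂Q/∂x = 4*x
  ∂P/∂y = x
  integrand = ∂Q/∂x - ∂P/∂y = 3*x.
Integrating over R: integral_0^1 integral_0^{1-x} (3*x) dy dx = 1/2.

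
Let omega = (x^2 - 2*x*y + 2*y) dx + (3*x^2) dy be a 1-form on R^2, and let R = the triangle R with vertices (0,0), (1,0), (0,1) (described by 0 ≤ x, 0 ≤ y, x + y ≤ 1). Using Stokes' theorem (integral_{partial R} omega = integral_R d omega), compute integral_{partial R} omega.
integral_(partial R) omega = 1/3

Stokes: integral_partial_R omega = integral_R d omega with d omega = (∂Q/∂x - ∂P/∂y) dx ∧ dy.
  ∂Q/∂x = 6*x
  ∂P/∂y = 2 - 2*x
  integrand = ∂Q/∂x - ∂P/∂y = 8*x - 2.
Integrating over R: integral_0^1 integral_0^{1-x} (8*x - 2) dy dx = 1/3.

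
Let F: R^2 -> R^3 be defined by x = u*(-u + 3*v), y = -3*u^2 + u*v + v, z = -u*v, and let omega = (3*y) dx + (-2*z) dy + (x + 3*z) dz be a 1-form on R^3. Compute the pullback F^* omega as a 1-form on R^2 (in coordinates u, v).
F^* omega = (18*u^3 - 44*u^2*v + 11*u*v^2 - 6*u*v + 9*v^2) du + (u*(-26*u^2 + 11*u*v + 11*v)) dv

Using F^*(f dg) = (f ∘ F) d(g ∘ F), substitute each coordinate x_i by F_i(u, v) in f_i, and replace dx_i by d F_i = (∂F_i/∂u) du + (∂F_i/∂v) dv.
  For the x component: f_1(F) = -9*u^2 + 3*u*v + 3*v; d F_1 = (-2*u + 3*v) du + (3*u) dv
  For the y component: f_2(F) = 2*u*v; d F_2 = (-6*u + v) du + (u + 1) dv
  For the z component: f_3(F) = -u^2; d F_3 = (-v) du + (-u) dv
Combining and collecting du, dv coefficients:
  coeff of du: 18*u^3 - 44*u^2*v + 11*u*v^2 - 6*u*v + 9*v^2
  coeff of dv: u*(-26*u^2 + 11*u*v + 11*v)
F^* omega = (18*u^3 - 44*u^2*v + 11*u*v^2 - 6*u*v + 9*v^2) du + (u*(-26*u^2 + 11*u*v + 11*v)) dv.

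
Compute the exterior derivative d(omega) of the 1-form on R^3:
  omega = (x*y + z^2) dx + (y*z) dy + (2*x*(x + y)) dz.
d(omega) = (-x) dx ∧ dy + (4*x + 2*y - 2*z) dx ∧ dz + (2*x - y) dy ∧ dz

For a 1-form omega = sum_i f_i dx_i, the exterior derivative is
  d(omega) = sum_{i < j} (∂f_j/∂x_i - ∂f_i/∂x_j) dx_i ∧ dx_j.
  coefficient of dx ∧ dy: ∂f_2/∂x - ∂f_1/∂y = ∂(y*z)/∂x - ∂(x*y + z^2)/∂y = -x
  coefficient of dx ∧ dz: ∂f_3/∂x - ∂f_1/∂z = ∂(2*x*(x + y))/∂x - ∂(x*y + z^2)/∂z = 4*x + 2*y - 2*z
  coefficient of dy ∧ dz: ∂f_3/∂y - ∂f_2/∂z = ∂(2*x*(x + y))/∂y - ∂(y*z)/∂z = 2*x - y
Assembling: d(omega) = (-x) dx ∧ dy + (4*x + 2*y - 2*z) dx ∧ dz + (2*x - y) dy ∧ dz.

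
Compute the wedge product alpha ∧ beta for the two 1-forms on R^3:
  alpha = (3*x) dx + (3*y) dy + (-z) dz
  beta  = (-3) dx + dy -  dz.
alpha ∧ beta = (3*x + 9*y) dx ∧ dy + (-3*x - 3*z) dx ∧ dz + (-3*y + z) dy ∧ dz

Distribute the wedge, using dx_i ∧ dx_j = -dx_j ∧ dx_i and dx_i ∧ dx_i = 0. For each pair (i, j) with i < j, the coefficient of dx_i ∧ dx_j in alpha ∧ beta is (alpha_i * beta_j - alpha_j * beta_i). Collecting: alpha ∧ beta = (3*x + 9*y) dx ∧ dy + (-3*x - 3*z) dx ∧ dz + (-3*y + z) dy ∧ dz.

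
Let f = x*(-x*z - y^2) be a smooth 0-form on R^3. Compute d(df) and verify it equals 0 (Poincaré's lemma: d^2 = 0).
d(df) = 0

Step 1: df = sum_i (∂f/∂x_i) dx_i = (-2*x*z - y^2) dx + (-2*x*y) dy + (-x^2) dz.
Step 2: Apply d again. Using the 1-form formula, the coefficient of dx ∧ dy in d(df) is ∂^2 f/∂x ∂y - ∂^2 f/∂y ∂x = (-2*y) - (-2*y) = 0 (equality of mixed partials for smooth f).
Similarly for dx ∧ dz and dy ∧ dz — all coefficients vanish. So d(df) = 0.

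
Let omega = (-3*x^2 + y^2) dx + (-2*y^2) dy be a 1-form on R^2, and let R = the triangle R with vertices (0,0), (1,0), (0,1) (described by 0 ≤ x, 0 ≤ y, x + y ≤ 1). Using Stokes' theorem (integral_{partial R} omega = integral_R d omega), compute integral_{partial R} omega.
integral_(partial R) omega = -1/3

Stokes: integral_partial_R omega = integral_R d omega with d omega = (∂Q/∂x - ∂P/∂y) dx ∧ dy.
  ∂Q/∂x = 0
  ∂P/∂y = 2*y
  integrand = ∂Q/∂x - ∂P/∂y = -2*y.
Integrating over R: integral_0^1 integral_0^{1-x} (-2*y) dy dx = -1/3.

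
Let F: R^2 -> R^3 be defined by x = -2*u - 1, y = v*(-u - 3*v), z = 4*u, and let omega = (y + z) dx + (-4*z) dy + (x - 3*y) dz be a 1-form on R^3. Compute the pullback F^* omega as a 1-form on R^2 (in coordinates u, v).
F^* omega = (30*u*v - 16*u + 42*v^2 - 4) du + (16*u*(u + 6*v)) dv

Using F^*(f dg) = (f ∘ F) d(g ∘ F), substitute each coordinate x_i by F_i(u, v) in f_i, and replace dx_i by d F_i = (∂F_i/∂u) du + (∂F_i/∂v) dv.
  For the x component: f_1(F) = -u*v + 4*u - 3*v^2; d F_1 = (-2) du + (0) dv
  For the y component: f_2(F) = -16*u; d F_2 = (-v) du + (-u - 6*v) dv
  For the z component: f_3(F) = 3*u*v - 2*u + 9*v^2 - 1; d F_3 = (4) du + (0) dv
Combining and collecting du, dv coefficients:
  coeff of du: 30*u*v - 16*u + 42*v^2 - 4
  coeff of dv: 16*u*(u + 6*v)
F^* omega = (30*u*v - 16*u + 42*v^2 - 4) du + (16*u*(u + 6*v)) dv.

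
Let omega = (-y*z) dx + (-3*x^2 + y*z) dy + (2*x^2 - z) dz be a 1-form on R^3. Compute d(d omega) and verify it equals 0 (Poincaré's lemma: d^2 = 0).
d(d omega) = 0

Step 1: d omega = sum_{i<j} (∂f_j/∂x_i - ∂f_i/∂x_j) dx_i ∧ dx_j:
  coeff of dx ∧ dy: -6*x + z
  coeff of dx ∧ dz: 4*x + y
  coeff of dy ∧ dz: -y
Step 2: Apply d again to each 2-form coefficient. The only possible 3-form in R^3 is dx ∧ dy ∧ dz, with coefficient
  ∂(coeff of dy∧dz)/∂x - ∂(coeff of dx∧dz)/∂y + ∂(coeff of dx∧dy)/∂z
  = ∂/∂x (-y) - ∂/∂y (4*x + y) + ∂/∂z (-6*x + z).
Each of these terms simplifies to sums of mixed partials that cancel in pairs. The result is 0 (by equality of mixed partials for smooth functions — Schwarz / Clairaut).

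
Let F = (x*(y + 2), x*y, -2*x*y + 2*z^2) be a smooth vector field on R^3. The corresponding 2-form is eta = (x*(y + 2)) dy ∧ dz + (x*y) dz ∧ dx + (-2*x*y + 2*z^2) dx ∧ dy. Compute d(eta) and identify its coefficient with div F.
d(eta) = (x + y + 4*z + 2) dx ∧ dy ∧ dz; div F = x + y + 4*z + 2

For a 2-form in R^3 of the form above, applying d gives a 3-form with coefficient ∂P/∂x + ∂Q/∂y + ∂R/∂z:
  ∂P/∂x = y + 2
  ∂Q/∂y = x
  ∂R/∂z = 4*z
Sum = x + y + 4*z + 2, which is exactly div F.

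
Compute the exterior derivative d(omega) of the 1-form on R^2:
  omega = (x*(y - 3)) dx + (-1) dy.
d(omega) = (-x) dx ∧ dy

For a 1-form omega = sum_i f_i dx_i, the exterior derivative is
  d(omega) = sum_{i < j} (∂f_j/∂x_i - ∂f_i/∂x_j) dx_i ∧ dx_j.
  coefficient of dx ∧ dy: ∂f_2/∂x - ∂f_1/∂y = ∂(-1)/∂x - ∂(x*(y - 3))/∂y = -x
Assembling: d(omega) = (-x) dx ∧ dy.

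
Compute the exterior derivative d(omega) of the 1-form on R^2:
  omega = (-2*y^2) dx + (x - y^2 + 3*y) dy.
d(omega) = (4*y + 1) dx ∧ dy

For a 1-form omega = sum_i f_i dx_i, the exterior derivative is
  d(omega) = sum_{i < j} (∂f_j/∂x_i - ∂f_i/∂x_j) dx_i ∧ dx_j.
  coefficient of dx ∧ dy: ∂f_2/∂x - ∂f_1/∂y = ∂(x - y^2 + 3*y)/∂x - ∂(-2*y^2)/∂y = 4*y + 1
Assembling: d(omega) = (4*y + 1) dx ∧ dy.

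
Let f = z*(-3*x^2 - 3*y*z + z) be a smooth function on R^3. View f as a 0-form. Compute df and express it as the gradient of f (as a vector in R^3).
df = (-6*x*z) dx + (-3*z^2) dy + (-3*x^2 - 6*y*z + 2*z) dz; grad f = (-6*x*z, -3*z^2, -3*x^2 - 6*y*z + 2*z)

For a 0-form f, d f = (∂f/∂x) dx + (∂f/∂y) dy + (∂f/∂z) dz. The components of the vector representation are exactly the entries of grad f in Cartesian coordinates:
  ∂f/∂x = -6*x*z
  ∂f/∂y = -3*z^2
  ∂f/∂z = -3*x^2 - 6*y*z + 2*z.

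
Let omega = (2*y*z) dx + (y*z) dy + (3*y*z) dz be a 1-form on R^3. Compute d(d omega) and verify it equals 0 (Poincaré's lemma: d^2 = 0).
d(d omega) = 0

Step 1: d omega = sum_{i<j} (∂f_j/∂x_i - ∂f_i/∂x_j) dx_i ∧ dx_j:
  coeff of dx ∧ dy: -2*z
  coeff of dx ∧ dz: -2*y
  coeff of dy ∧ dz: -y + 3*z
Step 2: Apply d again to each 2-form coefficient. The only possible 3-form in R^3 is dx ∧ dy ∧ dz, with coefficient
  ∂(coeff of dy∧dz)/∂x - ∂(coeff of dx∧dz)/∂y + ∂(coeff of dx∧dy)/∂z
  = ∂/∂x (-y + 3*z) - ∂/∂y (-2*y) + ∂/∂z (-2*z).
Each of these terms simplifies to sums of mixed partials that cancel in pairs. The result is 0 (by equality of mixed partials for smooth functions — Schwarz / Clairaut).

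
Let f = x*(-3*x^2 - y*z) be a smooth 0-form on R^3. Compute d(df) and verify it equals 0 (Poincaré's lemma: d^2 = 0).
d(df) = 0

Step 1: df = sum_i (∂f/∂x_i) dx_i = (-9*x^2 - y*z) dx + (-x*z) dy + (-x*y) dz.
Step 2: Apply d again. Using the 1-form formula, the coefficient of dx ∧ dy in d(df) is ∂^2 f/∂x ∂y - ∂^2 f/∂y ∂x = (-z) - (-z) = 0 (equality of mixed partials for smooth f).
Similarly for dx ∧ dz and dy ∧ dz — all coefficients vanish. So d(df) = 0.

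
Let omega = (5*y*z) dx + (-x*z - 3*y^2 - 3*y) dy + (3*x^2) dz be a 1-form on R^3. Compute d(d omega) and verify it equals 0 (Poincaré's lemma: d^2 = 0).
d(d omega) = 0

Step 1: d omega = sum_{i<j} (∂f_j/∂x_i - ∂f_i/∂x_j) dx_i ∧ dx_j:
  coeff of dx ∧ dy: -6*z
  coeff of dx ∧ dz: 6*x - 5*y
  coeff of dy ∧ dz: x
Step 2: Apply d again to each 2-form coefficient. The only possible 3-form in R^3 is dx ∧ dy ∧ dz, with coefficient
  ∂(coeff of dy∧dz)/∂x - ∂(coeff of dx∧dz)/∂y + ∂(coeff of dx∧dy)/∂z
  = ∂/∂x (x) - ∂/∂y (6*x - 5*y) + ∂/∂z (-6*z).
Each of these terms simplifies to sums of mixed partials that cancel in pairs. The result is 0 (by equality of mixed partials for smooth functions — Schwarz / Clairaut).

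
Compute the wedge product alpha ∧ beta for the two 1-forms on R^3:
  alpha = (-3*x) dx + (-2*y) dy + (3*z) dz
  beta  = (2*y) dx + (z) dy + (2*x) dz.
alpha ∧ beta = (-3*x*z + 4*y^2) dx ∧ dy + (-6*x^2 - 6*y*z) dx ∧ dz + (-4*x*y - 3*z^2) dy ∧ dz

Distribute the wedge, using dx_i ∧ dx_j = -dx_j ∧ dx_i and dx_i ∧ dx_i = 0. For each pair (i, j) with i < j, the coefficient of dx_i ∧ dx_j in alpha ∧ beta is (alpha_i * beta_j - alpha_j * beta_i). Collecting: alpha ∧ beta = (-3*x*z + 4*y^2) dx ∧ dy + (-6*x^2 - 6*y*z) dx ∧ dz + (-4*x*y - 3*z^2) dy ∧ dz.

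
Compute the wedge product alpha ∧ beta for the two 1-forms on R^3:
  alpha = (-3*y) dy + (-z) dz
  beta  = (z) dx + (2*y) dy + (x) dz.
alpha ∧ beta = (3*y*z) dx ∧ dy + (y*(-3*x + 2*z)) dy ∧ dz + (z^2) dx ∧ dz

Distribute the wedge, using dx_i ∧ dx_j = -dx_j ∧ dx_i and dx_i ∧ dx_i = 0. For each pair (i, j) with i < j, the coefficient of dx_i ∧ dx_j in alpha ∧ beta is (alpha_i * beta_j - alpha_j * beta_i). Collecting: alpha ∧ beta = (3*y*z) dx ∧ dy + (y*(-3*x + 2*z)) dy ∧ dz + (z^2) dx ∧ dz.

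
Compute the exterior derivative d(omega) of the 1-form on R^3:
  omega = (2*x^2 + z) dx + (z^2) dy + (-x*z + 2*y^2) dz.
d(omega) = (-z - 1) dx ∧ dz + (4*y - 2*z) dy ∧ dz

For a 1-form omega = sum_i f_i dx_i, the exterior derivative is
  d(omega) = sum_{i < j} (∂f_j/∂x_i - ∂f_i/∂x_j) dx_i ∧ dx_j.
  coefficient of dx ∧ dz: ∂f_3/∂x - ∂f_1/∂z = ∂(-x*z + 2*y^2)/∂x - ∂(2*x^2 + z)/∂z = -z - 1
  coefficient of dy ∧ dz: ∂f_3/∂y - ∂f_2/∂z = ∂(-x*z + 2*y^2)/∂y - ∂(z^2)/∂z = 4*y - 2*z
Assembling: d(omega) = (-z - 1) dx ∧ dz + (4*y - 2*z) dy ∧ dz.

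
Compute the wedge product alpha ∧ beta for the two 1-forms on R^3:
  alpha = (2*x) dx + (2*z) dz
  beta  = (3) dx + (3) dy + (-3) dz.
alpha ∧ beta = (6*x) dx ∧ dy + (-6*x - 6*z) dx ∧ dz + (-6*z) dy ∧ dz

Distribute the wedge, using dx_i ∧ dx_j = -dx_j ∧ dx_i and dx_i ∧ dx_i = 0. For each pair (i, j) with i < j, the coefficient of dx_i ∧ dx_j in alpha ∧ beta is (alpha_i * beta_j - alpha_j * beta_i). Collecting: alpha ∧ beta = (6*x) dx ∧ dy + (-6*x - 6*z) dx ∧ dz + (-6*z) dy ∧ dz.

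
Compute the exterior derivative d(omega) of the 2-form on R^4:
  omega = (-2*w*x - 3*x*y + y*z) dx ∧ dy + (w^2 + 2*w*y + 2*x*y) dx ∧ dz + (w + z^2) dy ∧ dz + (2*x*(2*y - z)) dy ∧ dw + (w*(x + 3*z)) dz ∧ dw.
d(omega) = (-2*w - 2*x + y) dx ∧ dy ∧ dz + (-2*x + 4*y - 2*z) dx ∧ dy ∧ dw + (3*w + 2*y) dx ∧ dz ∧ dw + (2*x + 1) dy ∧ dz ∧ dw

For a 2-form omega = sum_{i<j} g_{ij} dx_i ∧ dx_j, the exterior derivative is
  d(omega) = sum_{i<j} d(g_{ij}) ∧ dx_i ∧ dx_j = sum_{i<j, k} (∂g_{ij}/∂x_k) dx_k ∧ dx_i ∧ dx_j.
Expand each term, using dx_k ∧ dx_i ∧ dx_j = sgn(permutation) dx_{(a)} ∧ dx_{(b)} ∧ dx_{(c)} with (a < b < c) sorted:
  d(-2*w*x - 3*x*y + y*z) includes (∂/∂z)(-2*w*x - 3*x*y + y*z) dz = (y) dz, which multiplied by dx ∧ dy gives (y) dx ∧ dy ∧ dz
  d(-2*w*x - 3*x*y + y*z) includes (∂/∂w)(-2*w*x - 3*x*y + y*z) dw = (-2*x) dw, which multiplied by dx ∧ dy gives (-2*x) dx ∧ dy ∧ dw
  d(w^2 + 2*w*y + 2*x*y) includes (∂/∂y)(w^2 + 2*w*y + 2*x*y) dy = (2*w + 2*x) dy, which multiplied by dx ∧ dz gives (-2*w - 2*x) dx ∧ dy ∧ dz
  d(w^2 + 2*w*y + 2*x*y) includes (∂/∂w)(w^2 + 2*w*y + 2*x*y) dw = (2*w + 2*y) dw, which multiplied by dx ∧ dz gives (2*w + 2*y) dx ∧ dz ∧ dw
  d(w + z^2) includes (∂/∂w)(w + z^2) dw = (1) dw, which multiplied by dy ∧ dz gives (1) dy ∧ dz ∧ dw
  d(2*x*(2*y - z)) includes (∂/∂x)(2*x*(2*y - z)) dx = (4*y - 2*z) dx, which multiplied by dy ∧ dw gives (4*y - 2*z) dx ∧ dy ∧ dw
  d(2*x*(2*y - z)) includes (∂/∂z)(2*x*(2*y - z)) dz = (-2*x) dz, which multiplied by dy ∧ dw gives (2*x) dy ∧ dz ∧ dw
  d(w*(x + 3*z)) includes (∂/∂x)(w*(x + 3*z)) dx = (w) dx, which multiplied by dz ∧ dw gives (w) dx ∧ dz ∧ dw
Collecting like 3-forms: d(omega) = (-2*w - 2*x + y) dx ∧ dy ∧ dz + (-2*x + 4*y - 2*z) dx ∧ dy ∧ dw + (3*w + 2*y) dx ∧ dz ∧ dw + (2*x + 1) dy ∧ dz ∧ dw.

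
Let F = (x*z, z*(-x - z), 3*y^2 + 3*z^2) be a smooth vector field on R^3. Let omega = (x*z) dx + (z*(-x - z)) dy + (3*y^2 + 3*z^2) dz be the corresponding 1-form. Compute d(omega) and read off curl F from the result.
d(omega) = (x + 6*y + 2*z) dy ∧ dz + (x) dz ∧ dx + (-z) dx ∧ dy; curl F = (x + 6*y + 2*z, x, -z)

d omega = sum_{i<j} (∂f_j/∂x_i - ∂f_i/∂x_j) dx_i ∧ dx_j. Under the identification (dy ∧ dz, dz ∧ dx, dx ∧ dy) ↔ (e_x, e_y, e_z), the coefficients are exactly the components of curl F. Compute:
  ∂R/∂y - ∂Q/∂z = (6*y) - (-x - 2*z) = x + 6*y + 2*z
  ∂P/∂z - ∂R/∂x = (x) - (0) = x
  ∂Q/∂x - ∂P/∂y = (-z) - (0) = -z.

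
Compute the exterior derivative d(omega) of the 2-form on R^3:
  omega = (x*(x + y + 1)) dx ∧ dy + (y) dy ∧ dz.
d(omega) = 0

For a 2-form omega = sum_{i<j} g_{ij} dx_i ∧ dx_j, the exterior derivative is
  d(omega) = sum_{i<j} d(g_{ij}) ∧ dx_i ∧ dx_j = sum_{i<j, k} (∂g_{ij}/∂x_k) dx_k ∧ dx_i ∧ dx_j.
Expand each term, using dx_k ∧ dx_i ∧ dx_j = sgn(permutation) dx_{(a)} ∧ dx_{(b)} ∧ dx_{(c)} with (a < b < c) sorted:

Collecting like 3-forms: d(omega) = 0.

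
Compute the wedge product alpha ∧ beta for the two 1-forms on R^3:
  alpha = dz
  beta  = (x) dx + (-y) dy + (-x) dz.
alpha ∧ beta = (-x) dx ∧ dz + (y) dy ∧ dz

Distribute the wedge, using dx_i ∧ dx_j = -dx_j ∧ dx_i and dx_i ∧ dx_i = 0. For each pair (i, j) with i < j, the coefficient of dx_i ∧ dx_j in alpha ∧ beta is (alpha_i * beta_j - alpha_j * beta_i). Collecting: alpha ∧ beta = (-x) dx ∧ dz + (y) dy ∧ dz.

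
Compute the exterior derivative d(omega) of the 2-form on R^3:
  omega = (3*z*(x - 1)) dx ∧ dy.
d(omega) = (3*x - 3) dx ∧ dy ∧ dz

For a 2-form omega = sum_{i<j} g_{ij} dx_i ∧ dx_j, the exterior derivative is
  d(omega) = sum_{i<j} d(g_{ij}) ∧ dx_i ∧ dx_j = sum_{i<j, k} (∂g_{ij}/∂x_k) dx_k ∧ dx_i ∧ dx_j.
Expand each term, using dx_k ∧ dx_i ∧ dx_j = sgn(permutation) dx_{(a)} ∧ dx_{(b)} ∧ dx_{(c)} with (a < b < c) sorted:
  d(3*z*(x - 1)) includes (∂/∂z)(3*z*(x - 1)) dz = (3*x - 3) dz, which multiplied by dx ∧ dy gives (3*x - 3) dx ∧ dy ∧ dz
Collecting like 3-forms: d(omega) = (3*x - 3) dx ∧ dy ∧ dz.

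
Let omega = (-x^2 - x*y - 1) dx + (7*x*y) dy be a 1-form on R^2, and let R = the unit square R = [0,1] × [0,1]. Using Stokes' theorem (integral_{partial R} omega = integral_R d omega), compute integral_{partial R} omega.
integral_(partial R) omega = 4

Stokes: integral_partial_R omega = integral_R d omega with d omega = (∂Q/∂x - ∂P/∂y) dx ∧ dy.
  ∂Q/∂x = 7*y
  ∂P/∂y = -x
  integrand = ∂Q/∂x - ∂P/∂y = x + 7*y.
Integrating over R: integral_0^1 integral_0^1 (x + 7*y) dx dy = 4.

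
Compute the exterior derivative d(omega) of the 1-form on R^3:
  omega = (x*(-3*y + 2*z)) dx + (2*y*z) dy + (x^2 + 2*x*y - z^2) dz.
d(omega) = (3*x) dx ∧ dy + (2*y) dx ∧ dz + (2*x - 2*y) dy ∧ dz

For a 1-form omega = sum_i f_i dx_i, the exterior derivative is
  d(omega) = sum_{i < j} (∂f_j/∂x_i - ∂f_i/∂x_j) dx_i ∧ dx_j.
  coefficient of dx ∧ dy: ∂f_2/∂x - ∂f_1/∂y = ∂(2*y*z)/∂x - ∂(x*(-3*y + 2*z))/∂y = 3*x
  coefficient of dx ∧ dz: ∂f_3/∂x - ∂f_1/∂z = ∂(x^2 + 2*x*y - z^2)/∂x - ∂(x*(-3*y + 2*z))/∂z = 2*y
  coefficient of dy ∧ dz: ∂f_3/∂y - ∂f_2/∂z = ∂(x^2 + 2*x*y - z^2)/∂y - ∂(2*y*z)/∂z = 2*x - 2*y
Assembling: d(omega) = (3*x) dx ∧ dy + (2*y) dx ∧ dz + (2*x - 2*y) dy ∧ dz.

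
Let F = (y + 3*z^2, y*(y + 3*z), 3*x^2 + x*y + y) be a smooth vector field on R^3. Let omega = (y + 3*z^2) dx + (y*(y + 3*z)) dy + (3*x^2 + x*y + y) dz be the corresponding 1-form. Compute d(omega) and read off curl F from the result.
d(omega) = (x - 3*y + 1) dy ∧ dz + (-6*x - y + 6*z) dz ∧ dx + (-1) dx ∧ dy; curl F = (x - 3*y + 1, -6*x - y + 6*z, -1)

d omega = sum_{i<j} (∂f_j/∂x_i - ∂f_i/∂x_j) dx_i ∧ dx_j. Under the identification (dy ∧ dz, dz ∧ dx, dx ∧ dy) ↔ (e_x, e_y, e_z), the coefficients are exactly the components of curl F. Compute:
  ∂R/∂y - ∂Q/∂z = (x + 1) - (3*y) = x - 3*y + 1
  ∂P/∂z - ∂R/∂x = (6*z) - (6*x + y) = -6*x - y + 6*z
  ∂Q/∂x - ∂P/∂y = (0) - (1) = -1.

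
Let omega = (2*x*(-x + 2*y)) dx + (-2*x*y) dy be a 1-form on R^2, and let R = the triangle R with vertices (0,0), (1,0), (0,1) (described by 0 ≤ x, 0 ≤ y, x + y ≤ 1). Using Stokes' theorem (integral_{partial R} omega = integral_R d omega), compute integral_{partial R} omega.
integral_(partial R) omega = -1

Stokes: integral_partial_R omega = integral_R d omega with d omega = (∂Q/∂x - ∂P/∂y) dx ∧ dy.
  ∂Q/∂x = -2*y
  ∂P/∂y = 4*x
  integrand = ∂Q/∂x - ∂P/∂y = -4*x - 2*y.
Integrating over R: integral_0^1 integral_0^{1-x} (-4*x - 2*y) dy dx = -1.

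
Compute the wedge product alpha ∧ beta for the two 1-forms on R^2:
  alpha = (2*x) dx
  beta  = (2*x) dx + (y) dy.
alpha ∧ beta = (2*x*y) dx ∧ dy

Distribute the wedge, using dx_i ∧ dx_j = -dx_j ∧ dx_i and dx_i ∧ dx_i = 0. For each pair (i, j) with i < j, the coefficient of dx_i ∧ dx_j in alpha ∧ beta is (alpha_i * beta_j - alpha_j * beta_i). Collecting: alpha ∧ beta = (2*x*y) dx ∧ dy.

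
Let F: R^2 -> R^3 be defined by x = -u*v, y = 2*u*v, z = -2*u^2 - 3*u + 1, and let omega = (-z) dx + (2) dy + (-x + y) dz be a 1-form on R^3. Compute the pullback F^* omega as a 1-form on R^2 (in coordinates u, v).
F^* omega = (v*(-14*u^2 - 12*u + 5)) du + (u*(-2*u^2 - 3*u + 5)) dv

Using F^*(f dg) = (f ∘ F) d(g ∘ F), substitute each coordinate x_i by F_i(u, v) in f_i, and replace dx_i by d F_i = (∂F_i/∂u) du + (∂F_i/∂v) dv.
  For the x component: f_1(F) = 2*u^2 + 3*u - 1; d F_1 = (-v) du + (-u) dv
  For the y component: f_2(F) = 2; d F_2 = (2*v) du + (2*u) dv
  For the z component: f_3(F) = 3*u*v; d F_3 = (-4*u - 3) du + (0) dv
Combining and collecting du, dv coefficients:
  coeff of du: v*(-14*u^2 - 12*u + 5)
  coeff of dv: u*(-2*u^2 - 3*u + 5)
F^* omega = (v*(-14*u^2 - 12*u + 5)) du + (u*(-2*u^2 - 3*u + 5)) dv.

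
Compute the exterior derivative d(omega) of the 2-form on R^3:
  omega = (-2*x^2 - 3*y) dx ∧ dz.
d(omega) = (3) dx ∧ dy ∧ dz

For a 2-form omega = sum_{i<j} g_{ij} dx_i ∧ dx_j, the exterior derivative is
  d(omega) = sum_{i<j} d(g_{ij}) ∧ dx_i ∧ dx_j = sum_{i<j, k} (∂g_{ij}/∂x_k) dx_k ∧ dx_i ∧ dx_j.
Expand each term, using dx_k ∧ dx_i ∧ dx_j = sgn(permutation) dx_{(a)} ∧ dx_{(b)} ∧ dx_{(c)} with (a < b < c) sorted:
  d(-2*x^2 - 3*y) includes (∂/∂y)(-2*x^2 - 3*y) dy = (-3) dy, which multiplied by dx ∧ dz gives (3) dx ∧ dy ∧ dz
Collecting like 3-forms: d(omega) = (3) dx ∧ dy ∧ dz.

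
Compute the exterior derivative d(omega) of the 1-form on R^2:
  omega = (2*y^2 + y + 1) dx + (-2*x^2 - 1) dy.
d(omega) = (-4*x - 4*y - 1) dx ∧ dy

For a 1-form omega = sum_i f_i dx_i, the exterior derivative is
  d(omega) = sum_{i < j} (∂f_j/∂x_i - ∂f_i/∂x_j) dx_i ∧ dx_j.
  coefficient of dx ∧ dy: ∂f_2/∂x - ∂f_1/∂y = ∂(-2*x^2 - 1)/∂x - ∂(2*y^2 + y + 1)/∂y = -4*x - 4*y - 1
Assembling: d(omega) = (-4*x - 4*y - 1) dx ∧ dy.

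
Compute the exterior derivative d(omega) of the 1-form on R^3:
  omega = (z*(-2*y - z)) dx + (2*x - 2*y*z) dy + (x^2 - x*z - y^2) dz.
d(omega) = (2*z + 2) dx ∧ dy + (2*x + 2*y + z) dx ∧ dz

For a 1-form omega = sum_i f_i dx_i, the exterior derivative is
  d(omega) = sum_{i < j} (∂f_j/∂x_i - ∂f_i/∂x_j) dx_i ∧ dx_j.
  coefficient of dx ∧ dy: ∂f_2/∂x - ∂f_1/∂y = ∂(2*x - 2*y*z)/∂x - ∂(z*(-2*y - z))/∂y = 2*z + 2
  coefficient of dx ∧ dz: ∂f_3/∂x - ∂f_1/∂z = ∂(x^2 - x*z - y^2)/∂x - ∂(z*(-2*y - z))/∂z = 2*x + 2*y + z
Assembling: d(omega) = (2*z + 2) dx ∧ dy + (2*x + 2*y + z) dx ∧ dz.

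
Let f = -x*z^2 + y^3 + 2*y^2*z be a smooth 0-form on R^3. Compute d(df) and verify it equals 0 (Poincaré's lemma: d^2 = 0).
d(df) = 0

Step 1: df = sum_i (∂f/∂x_i) dx_i = (-z^2) dx + (y*(3*y + 4*z)) dy + (-2*x*z + 2*y^2) dz.
Step 2: Apply d again. Using the 1-form formula, the coefficient of dx ∧ dy in d(df) is ∂^2 f/∂x ∂y - ∂^2 f/∂y ∂x = (0) - (0) = 0 (equality of mixed partials for smooth f).
Similarly for dx ∧ dz and dy ∧ dz — all coefficients vanish. So d(df) = 0.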